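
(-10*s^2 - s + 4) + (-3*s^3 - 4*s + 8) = -3*s^3 - 10*s^2 - 5*s + 12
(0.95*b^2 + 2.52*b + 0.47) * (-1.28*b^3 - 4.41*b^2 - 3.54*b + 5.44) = -1.216*b^5 - 7.4151*b^4 - 15.0778*b^3 - 5.8255*b^2 + 12.045*b + 2.5568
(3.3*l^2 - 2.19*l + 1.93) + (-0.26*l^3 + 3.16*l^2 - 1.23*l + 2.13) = -0.26*l^3 + 6.46*l^2 - 3.42*l + 4.06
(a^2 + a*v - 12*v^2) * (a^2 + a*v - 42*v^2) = a^4 + 2*a^3*v - 53*a^2*v^2 - 54*a*v^3 + 504*v^4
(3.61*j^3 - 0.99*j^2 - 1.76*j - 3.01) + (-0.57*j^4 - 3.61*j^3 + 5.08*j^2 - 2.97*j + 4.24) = -0.57*j^4 + 4.09*j^2 - 4.73*j + 1.23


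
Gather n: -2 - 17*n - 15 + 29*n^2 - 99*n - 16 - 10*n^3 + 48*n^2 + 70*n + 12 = -10*n^3 + 77*n^2 - 46*n - 21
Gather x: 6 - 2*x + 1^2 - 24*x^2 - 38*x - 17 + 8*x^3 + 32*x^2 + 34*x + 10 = 8*x^3 + 8*x^2 - 6*x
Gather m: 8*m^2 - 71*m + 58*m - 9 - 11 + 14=8*m^2 - 13*m - 6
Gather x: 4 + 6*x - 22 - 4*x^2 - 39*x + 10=-4*x^2 - 33*x - 8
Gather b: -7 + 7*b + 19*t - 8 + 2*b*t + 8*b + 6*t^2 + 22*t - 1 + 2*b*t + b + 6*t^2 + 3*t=b*(4*t + 16) + 12*t^2 + 44*t - 16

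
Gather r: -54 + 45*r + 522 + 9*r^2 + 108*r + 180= 9*r^2 + 153*r + 648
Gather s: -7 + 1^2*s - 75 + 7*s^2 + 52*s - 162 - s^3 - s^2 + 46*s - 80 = -s^3 + 6*s^2 + 99*s - 324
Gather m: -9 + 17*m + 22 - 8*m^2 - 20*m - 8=-8*m^2 - 3*m + 5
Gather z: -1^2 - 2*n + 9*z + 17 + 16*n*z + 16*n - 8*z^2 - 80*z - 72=14*n - 8*z^2 + z*(16*n - 71) - 56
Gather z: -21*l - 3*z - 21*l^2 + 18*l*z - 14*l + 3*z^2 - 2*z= -21*l^2 - 35*l + 3*z^2 + z*(18*l - 5)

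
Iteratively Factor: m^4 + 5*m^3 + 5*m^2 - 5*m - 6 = (m + 3)*(m^3 + 2*m^2 - m - 2) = (m + 1)*(m + 3)*(m^2 + m - 2) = (m + 1)*(m + 2)*(m + 3)*(m - 1)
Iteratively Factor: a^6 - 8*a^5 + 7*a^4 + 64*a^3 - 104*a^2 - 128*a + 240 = (a + 2)*(a^5 - 10*a^4 + 27*a^3 + 10*a^2 - 124*a + 120) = (a - 2)*(a + 2)*(a^4 - 8*a^3 + 11*a^2 + 32*a - 60) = (a - 3)*(a - 2)*(a + 2)*(a^3 - 5*a^2 - 4*a + 20) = (a - 5)*(a - 3)*(a - 2)*(a + 2)*(a^2 - 4) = (a - 5)*(a - 3)*(a - 2)*(a + 2)^2*(a - 2)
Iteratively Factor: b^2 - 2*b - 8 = (b - 4)*(b + 2)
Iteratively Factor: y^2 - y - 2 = (y - 2)*(y + 1)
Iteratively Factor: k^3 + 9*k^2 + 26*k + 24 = (k + 3)*(k^2 + 6*k + 8) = (k + 3)*(k + 4)*(k + 2)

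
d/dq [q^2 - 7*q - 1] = 2*q - 7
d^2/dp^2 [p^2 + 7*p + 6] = 2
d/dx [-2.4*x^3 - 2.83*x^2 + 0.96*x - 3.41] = -7.2*x^2 - 5.66*x + 0.96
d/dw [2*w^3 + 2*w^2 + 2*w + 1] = 6*w^2 + 4*w + 2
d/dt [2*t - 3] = 2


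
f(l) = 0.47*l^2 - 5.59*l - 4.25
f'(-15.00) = -19.69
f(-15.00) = 185.35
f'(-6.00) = -11.23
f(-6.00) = 46.21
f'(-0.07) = -5.66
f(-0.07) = -3.86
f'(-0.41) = -5.98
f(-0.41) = -1.88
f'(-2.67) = -8.10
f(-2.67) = 14.03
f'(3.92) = -1.91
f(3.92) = -18.94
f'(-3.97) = -9.32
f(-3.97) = 25.35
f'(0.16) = -5.44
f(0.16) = -5.13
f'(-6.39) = -11.60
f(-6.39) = 50.66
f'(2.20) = -3.52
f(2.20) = -14.27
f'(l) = 0.94*l - 5.59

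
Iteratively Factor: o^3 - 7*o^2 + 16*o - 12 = (o - 2)*(o^2 - 5*o + 6) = (o - 2)^2*(o - 3)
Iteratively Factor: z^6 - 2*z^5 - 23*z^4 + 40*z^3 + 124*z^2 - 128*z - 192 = (z - 2)*(z^5 - 23*z^3 - 6*z^2 + 112*z + 96) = (z - 2)*(z + 4)*(z^4 - 4*z^3 - 7*z^2 + 22*z + 24) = (z - 4)*(z - 2)*(z + 4)*(z^3 - 7*z - 6) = (z - 4)*(z - 3)*(z - 2)*(z + 4)*(z^2 + 3*z + 2) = (z - 4)*(z - 3)*(z - 2)*(z + 2)*(z + 4)*(z + 1)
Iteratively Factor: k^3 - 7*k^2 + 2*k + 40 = (k - 5)*(k^2 - 2*k - 8) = (k - 5)*(k - 4)*(k + 2)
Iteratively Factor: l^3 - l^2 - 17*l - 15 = (l - 5)*(l^2 + 4*l + 3) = (l - 5)*(l + 1)*(l + 3)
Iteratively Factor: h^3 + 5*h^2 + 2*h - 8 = (h + 2)*(h^2 + 3*h - 4) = (h - 1)*(h + 2)*(h + 4)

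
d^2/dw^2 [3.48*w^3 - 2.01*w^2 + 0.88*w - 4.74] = 20.88*w - 4.02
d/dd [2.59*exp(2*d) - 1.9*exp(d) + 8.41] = (5.18*exp(d) - 1.9)*exp(d)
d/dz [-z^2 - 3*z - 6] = -2*z - 3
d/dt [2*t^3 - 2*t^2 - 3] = 2*t*(3*t - 2)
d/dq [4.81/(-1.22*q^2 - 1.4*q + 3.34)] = (11.7364*q + 6.734)/(1.22*q^2 + 1.4*q - 3.34)^2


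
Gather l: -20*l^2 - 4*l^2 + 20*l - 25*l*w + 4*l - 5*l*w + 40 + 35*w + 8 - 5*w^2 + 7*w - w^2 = -24*l^2 + l*(24 - 30*w) - 6*w^2 + 42*w + 48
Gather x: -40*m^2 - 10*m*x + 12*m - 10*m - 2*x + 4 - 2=-40*m^2 + 2*m + x*(-10*m - 2) + 2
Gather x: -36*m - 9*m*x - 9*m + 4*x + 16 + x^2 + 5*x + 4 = -45*m + x^2 + x*(9 - 9*m) + 20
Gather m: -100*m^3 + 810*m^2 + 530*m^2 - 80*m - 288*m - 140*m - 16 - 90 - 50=-100*m^3 + 1340*m^2 - 508*m - 156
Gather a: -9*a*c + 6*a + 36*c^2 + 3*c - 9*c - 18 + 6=a*(6 - 9*c) + 36*c^2 - 6*c - 12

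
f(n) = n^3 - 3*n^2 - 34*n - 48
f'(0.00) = -34.00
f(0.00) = -48.00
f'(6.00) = 38.00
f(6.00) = -144.00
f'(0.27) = -35.40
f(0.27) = -57.38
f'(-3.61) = 26.76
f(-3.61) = -11.40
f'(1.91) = -34.52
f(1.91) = -116.92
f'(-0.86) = -26.62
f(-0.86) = -21.61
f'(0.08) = -34.46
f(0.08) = -50.74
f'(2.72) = -28.12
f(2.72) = -142.55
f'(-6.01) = 110.42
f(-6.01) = -169.10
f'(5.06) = 12.45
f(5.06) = -167.30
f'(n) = 3*n^2 - 6*n - 34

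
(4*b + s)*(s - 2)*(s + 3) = 4*b*s^2 + 4*b*s - 24*b + s^3 + s^2 - 6*s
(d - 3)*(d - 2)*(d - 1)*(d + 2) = d^4 - 4*d^3 - d^2 + 16*d - 12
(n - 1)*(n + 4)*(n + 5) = n^3 + 8*n^2 + 11*n - 20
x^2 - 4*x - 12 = (x - 6)*(x + 2)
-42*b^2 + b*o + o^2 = (-6*b + o)*(7*b + o)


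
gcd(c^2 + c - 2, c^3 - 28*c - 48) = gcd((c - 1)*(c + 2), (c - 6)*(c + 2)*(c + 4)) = c + 2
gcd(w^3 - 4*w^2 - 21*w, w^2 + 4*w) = w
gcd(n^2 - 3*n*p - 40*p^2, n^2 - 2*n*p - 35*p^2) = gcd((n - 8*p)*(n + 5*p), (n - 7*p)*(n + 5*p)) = n + 5*p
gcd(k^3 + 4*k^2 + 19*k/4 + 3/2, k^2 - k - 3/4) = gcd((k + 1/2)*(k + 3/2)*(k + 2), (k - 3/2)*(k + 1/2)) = k + 1/2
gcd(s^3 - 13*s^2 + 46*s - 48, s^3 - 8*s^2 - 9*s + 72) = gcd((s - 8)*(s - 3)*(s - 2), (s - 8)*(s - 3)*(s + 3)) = s^2 - 11*s + 24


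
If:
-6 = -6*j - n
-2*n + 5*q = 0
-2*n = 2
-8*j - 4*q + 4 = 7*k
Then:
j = 7/6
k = -8/15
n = -1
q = -2/5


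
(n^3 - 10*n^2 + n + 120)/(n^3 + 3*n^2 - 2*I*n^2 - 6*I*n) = (n^2 - 13*n + 40)/(n*(n - 2*I))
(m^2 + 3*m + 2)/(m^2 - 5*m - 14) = (m + 1)/(m - 7)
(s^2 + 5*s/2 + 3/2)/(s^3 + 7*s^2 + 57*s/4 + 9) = 2*(s + 1)/(2*s^2 + 11*s + 12)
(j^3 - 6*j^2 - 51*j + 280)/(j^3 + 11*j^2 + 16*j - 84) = (j^2 - 13*j + 40)/(j^2 + 4*j - 12)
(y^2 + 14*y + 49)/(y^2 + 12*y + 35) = (y + 7)/(y + 5)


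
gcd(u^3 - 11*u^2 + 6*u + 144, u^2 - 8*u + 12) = u - 6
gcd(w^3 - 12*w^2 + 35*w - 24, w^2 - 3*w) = w - 3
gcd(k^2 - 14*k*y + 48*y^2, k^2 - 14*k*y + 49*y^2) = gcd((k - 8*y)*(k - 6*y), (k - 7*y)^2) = 1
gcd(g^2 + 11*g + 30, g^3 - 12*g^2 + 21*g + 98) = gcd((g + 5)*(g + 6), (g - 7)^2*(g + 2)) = 1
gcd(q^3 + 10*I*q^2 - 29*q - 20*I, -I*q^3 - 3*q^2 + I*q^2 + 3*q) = 1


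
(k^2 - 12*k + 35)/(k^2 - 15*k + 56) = (k - 5)/(k - 8)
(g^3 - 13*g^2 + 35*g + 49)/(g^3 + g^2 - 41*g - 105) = (g^2 - 6*g - 7)/(g^2 + 8*g + 15)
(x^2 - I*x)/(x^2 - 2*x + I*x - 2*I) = x*(x - I)/(x^2 + x*(-2 + I) - 2*I)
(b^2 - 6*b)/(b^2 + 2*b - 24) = b*(b - 6)/(b^2 + 2*b - 24)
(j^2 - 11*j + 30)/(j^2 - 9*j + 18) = (j - 5)/(j - 3)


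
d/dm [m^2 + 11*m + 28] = 2*m + 11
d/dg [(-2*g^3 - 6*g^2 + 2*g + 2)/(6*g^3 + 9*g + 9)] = 4*g*(3*g^3 - 5*g^2 - 12*g - 9)/(3*(4*g^6 + 12*g^4 + 12*g^3 + 9*g^2 + 18*g + 9))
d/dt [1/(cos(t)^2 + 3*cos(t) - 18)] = (2*cos(t) + 3)*sin(t)/(cos(t)^2 + 3*cos(t) - 18)^2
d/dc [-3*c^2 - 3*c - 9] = -6*c - 3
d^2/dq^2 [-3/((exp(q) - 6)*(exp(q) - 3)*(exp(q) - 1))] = (-27*exp(5*q) + 330*exp(4*q) - 1362*exp(3*q) + 1944*exp(2*q) - 27*exp(q) - 1458)*exp(q)/(exp(9*q) - 30*exp(8*q) + 381*exp(7*q) - 2674*exp(6*q) + 11367*exp(5*q) - 30186*exp(4*q) + 49815*exp(3*q) - 49086*exp(2*q) + 26244*exp(q) - 5832)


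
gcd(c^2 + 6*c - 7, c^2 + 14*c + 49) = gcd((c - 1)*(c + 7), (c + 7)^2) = c + 7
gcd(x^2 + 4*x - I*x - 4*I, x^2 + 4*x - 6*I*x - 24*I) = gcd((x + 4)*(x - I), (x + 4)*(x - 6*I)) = x + 4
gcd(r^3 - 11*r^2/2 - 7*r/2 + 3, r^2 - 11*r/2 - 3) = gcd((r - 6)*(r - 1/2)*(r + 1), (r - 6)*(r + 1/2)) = r - 6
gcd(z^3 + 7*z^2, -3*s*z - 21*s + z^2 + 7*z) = z + 7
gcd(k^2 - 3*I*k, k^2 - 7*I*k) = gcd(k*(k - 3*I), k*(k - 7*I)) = k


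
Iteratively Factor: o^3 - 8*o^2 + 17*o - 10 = (o - 5)*(o^2 - 3*o + 2) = (o - 5)*(o - 1)*(o - 2)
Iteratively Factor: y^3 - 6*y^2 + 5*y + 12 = (y + 1)*(y^2 - 7*y + 12) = (y - 4)*(y + 1)*(y - 3)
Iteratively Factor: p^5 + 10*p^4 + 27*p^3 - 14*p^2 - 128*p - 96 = (p - 2)*(p^4 + 12*p^3 + 51*p^2 + 88*p + 48) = (p - 2)*(p + 4)*(p^3 + 8*p^2 + 19*p + 12) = (p - 2)*(p + 1)*(p + 4)*(p^2 + 7*p + 12) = (p - 2)*(p + 1)*(p + 4)^2*(p + 3)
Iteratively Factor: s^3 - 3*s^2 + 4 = (s - 2)*(s^2 - s - 2) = (s - 2)^2*(s + 1)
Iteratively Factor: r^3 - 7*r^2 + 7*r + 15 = (r + 1)*(r^2 - 8*r + 15) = (r - 3)*(r + 1)*(r - 5)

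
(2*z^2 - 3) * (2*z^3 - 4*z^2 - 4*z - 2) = 4*z^5 - 8*z^4 - 14*z^3 + 8*z^2 + 12*z + 6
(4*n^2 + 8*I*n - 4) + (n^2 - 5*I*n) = 5*n^2 + 3*I*n - 4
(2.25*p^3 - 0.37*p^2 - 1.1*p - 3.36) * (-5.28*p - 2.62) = -11.88*p^4 - 3.9414*p^3 + 6.7774*p^2 + 20.6228*p + 8.8032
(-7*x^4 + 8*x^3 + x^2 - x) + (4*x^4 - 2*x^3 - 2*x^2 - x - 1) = -3*x^4 + 6*x^3 - x^2 - 2*x - 1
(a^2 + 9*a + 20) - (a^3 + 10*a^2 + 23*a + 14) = -a^3 - 9*a^2 - 14*a + 6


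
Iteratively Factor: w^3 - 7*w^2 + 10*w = (w)*(w^2 - 7*w + 10) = w*(w - 2)*(w - 5)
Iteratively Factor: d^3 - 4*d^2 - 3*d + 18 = (d - 3)*(d^2 - d - 6) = (d - 3)^2*(d + 2)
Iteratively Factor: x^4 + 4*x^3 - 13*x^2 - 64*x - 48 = (x + 3)*(x^3 + x^2 - 16*x - 16) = (x + 1)*(x + 3)*(x^2 - 16) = (x + 1)*(x + 3)*(x + 4)*(x - 4)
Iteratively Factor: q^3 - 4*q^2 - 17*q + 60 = (q - 5)*(q^2 + q - 12) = (q - 5)*(q - 3)*(q + 4)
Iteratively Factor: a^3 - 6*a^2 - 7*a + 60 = (a - 5)*(a^2 - a - 12) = (a - 5)*(a - 4)*(a + 3)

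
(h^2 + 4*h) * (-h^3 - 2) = -h^5 - 4*h^4 - 2*h^2 - 8*h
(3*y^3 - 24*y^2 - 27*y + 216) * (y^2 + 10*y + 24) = 3*y^5 + 6*y^4 - 195*y^3 - 630*y^2 + 1512*y + 5184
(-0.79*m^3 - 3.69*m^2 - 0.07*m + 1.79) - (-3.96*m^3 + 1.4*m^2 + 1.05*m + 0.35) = 3.17*m^3 - 5.09*m^2 - 1.12*m + 1.44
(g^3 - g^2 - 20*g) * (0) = 0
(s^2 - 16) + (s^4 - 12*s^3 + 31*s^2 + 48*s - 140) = s^4 - 12*s^3 + 32*s^2 + 48*s - 156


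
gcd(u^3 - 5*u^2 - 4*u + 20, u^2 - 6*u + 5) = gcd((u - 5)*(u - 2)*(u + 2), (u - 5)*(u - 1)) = u - 5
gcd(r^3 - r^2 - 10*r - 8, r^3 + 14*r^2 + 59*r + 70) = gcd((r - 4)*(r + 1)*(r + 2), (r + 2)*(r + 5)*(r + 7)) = r + 2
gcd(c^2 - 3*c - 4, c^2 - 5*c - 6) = c + 1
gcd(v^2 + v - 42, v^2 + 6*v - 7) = v + 7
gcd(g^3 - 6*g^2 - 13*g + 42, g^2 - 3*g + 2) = g - 2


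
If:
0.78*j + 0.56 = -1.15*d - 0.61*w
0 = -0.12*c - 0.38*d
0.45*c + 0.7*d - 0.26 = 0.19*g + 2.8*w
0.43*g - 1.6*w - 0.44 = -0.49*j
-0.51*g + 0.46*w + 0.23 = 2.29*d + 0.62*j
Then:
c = 0.05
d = -0.02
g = 1.07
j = -0.57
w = -0.16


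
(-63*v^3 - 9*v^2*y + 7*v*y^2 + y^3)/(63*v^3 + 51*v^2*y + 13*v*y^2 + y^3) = (-3*v + y)/(3*v + y)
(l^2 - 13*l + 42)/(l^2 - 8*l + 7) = (l - 6)/(l - 1)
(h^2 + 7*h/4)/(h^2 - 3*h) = (h + 7/4)/(h - 3)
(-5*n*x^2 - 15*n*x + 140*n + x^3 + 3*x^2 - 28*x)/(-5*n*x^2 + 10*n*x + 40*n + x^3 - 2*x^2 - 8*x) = (x + 7)/(x + 2)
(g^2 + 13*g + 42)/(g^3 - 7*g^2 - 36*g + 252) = (g + 7)/(g^2 - 13*g + 42)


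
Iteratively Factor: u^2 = (u)*(u)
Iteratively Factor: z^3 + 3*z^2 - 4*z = (z + 4)*(z^2 - z) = z*(z + 4)*(z - 1)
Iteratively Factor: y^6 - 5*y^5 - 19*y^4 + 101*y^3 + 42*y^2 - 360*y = (y - 3)*(y^5 - 2*y^4 - 25*y^3 + 26*y^2 + 120*y) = (y - 3)*(y + 2)*(y^4 - 4*y^3 - 17*y^2 + 60*y) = (y - 5)*(y - 3)*(y + 2)*(y^3 + y^2 - 12*y) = (y - 5)*(y - 3)*(y + 2)*(y + 4)*(y^2 - 3*y) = y*(y - 5)*(y - 3)*(y + 2)*(y + 4)*(y - 3)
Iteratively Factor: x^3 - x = (x)*(x^2 - 1) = x*(x + 1)*(x - 1)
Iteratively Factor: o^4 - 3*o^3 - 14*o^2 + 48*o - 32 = (o - 2)*(o^3 - o^2 - 16*o + 16) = (o - 2)*(o - 1)*(o^2 - 16) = (o - 4)*(o - 2)*(o - 1)*(o + 4)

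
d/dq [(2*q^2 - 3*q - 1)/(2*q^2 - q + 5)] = 4*(q^2 + 6*q - 4)/(4*q^4 - 4*q^3 + 21*q^2 - 10*q + 25)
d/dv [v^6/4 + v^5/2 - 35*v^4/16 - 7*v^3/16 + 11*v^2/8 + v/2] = 3*v^5/2 + 5*v^4/2 - 35*v^3/4 - 21*v^2/16 + 11*v/4 + 1/2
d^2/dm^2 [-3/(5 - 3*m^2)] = 18*(9*m^2 + 5)/(3*m^2 - 5)^3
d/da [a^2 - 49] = 2*a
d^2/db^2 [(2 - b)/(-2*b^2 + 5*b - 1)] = 2*(3*(3 - 2*b)*(2*b^2 - 5*b + 1) + (b - 2)*(4*b - 5)^2)/(2*b^2 - 5*b + 1)^3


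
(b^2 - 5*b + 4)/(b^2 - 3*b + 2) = (b - 4)/(b - 2)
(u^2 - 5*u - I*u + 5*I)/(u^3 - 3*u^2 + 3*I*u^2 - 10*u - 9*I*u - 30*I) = (u - I)/(u^2 + u*(2 + 3*I) + 6*I)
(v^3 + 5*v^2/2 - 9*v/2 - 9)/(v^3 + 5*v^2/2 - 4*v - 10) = (2*v^2 + 9*v + 9)/(2*v^2 + 9*v + 10)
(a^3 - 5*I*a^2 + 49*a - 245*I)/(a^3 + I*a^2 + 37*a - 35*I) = (a - 7*I)/(a - I)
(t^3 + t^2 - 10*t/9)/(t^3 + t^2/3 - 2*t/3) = (t + 5/3)/(t + 1)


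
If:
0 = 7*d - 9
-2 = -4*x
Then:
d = 9/7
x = 1/2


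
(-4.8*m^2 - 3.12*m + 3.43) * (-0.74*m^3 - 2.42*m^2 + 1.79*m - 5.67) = 3.552*m^5 + 13.9248*m^4 - 3.5798*m^3 + 13.3306*m^2 + 23.8301*m - 19.4481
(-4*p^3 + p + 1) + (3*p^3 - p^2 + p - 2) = -p^3 - p^2 + 2*p - 1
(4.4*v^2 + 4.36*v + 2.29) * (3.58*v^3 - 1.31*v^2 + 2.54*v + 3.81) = 15.752*v^5 + 9.8448*v^4 + 13.6626*v^3 + 24.8385*v^2 + 22.4282*v + 8.7249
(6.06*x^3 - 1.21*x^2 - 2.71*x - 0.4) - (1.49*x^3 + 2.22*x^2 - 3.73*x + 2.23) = 4.57*x^3 - 3.43*x^2 + 1.02*x - 2.63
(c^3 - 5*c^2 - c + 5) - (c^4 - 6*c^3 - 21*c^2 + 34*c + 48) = -c^4 + 7*c^3 + 16*c^2 - 35*c - 43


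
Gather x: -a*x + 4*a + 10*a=-a*x + 14*a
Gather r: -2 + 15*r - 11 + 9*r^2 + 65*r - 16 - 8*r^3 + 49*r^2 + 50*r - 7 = -8*r^3 + 58*r^2 + 130*r - 36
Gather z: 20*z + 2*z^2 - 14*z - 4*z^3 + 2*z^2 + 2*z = -4*z^3 + 4*z^2 + 8*z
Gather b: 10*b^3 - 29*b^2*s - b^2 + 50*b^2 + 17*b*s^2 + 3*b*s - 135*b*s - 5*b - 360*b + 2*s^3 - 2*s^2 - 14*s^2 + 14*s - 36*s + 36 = 10*b^3 + b^2*(49 - 29*s) + b*(17*s^2 - 132*s - 365) + 2*s^3 - 16*s^2 - 22*s + 36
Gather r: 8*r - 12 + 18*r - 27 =26*r - 39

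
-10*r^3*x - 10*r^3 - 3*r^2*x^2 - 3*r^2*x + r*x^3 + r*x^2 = (-5*r + x)*(2*r + x)*(r*x + r)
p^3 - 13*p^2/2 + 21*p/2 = p*(p - 7/2)*(p - 3)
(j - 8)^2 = j^2 - 16*j + 64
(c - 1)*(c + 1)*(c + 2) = c^3 + 2*c^2 - c - 2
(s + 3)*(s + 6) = s^2 + 9*s + 18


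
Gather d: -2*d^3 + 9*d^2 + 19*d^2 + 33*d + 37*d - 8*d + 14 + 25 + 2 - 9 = -2*d^3 + 28*d^2 + 62*d + 32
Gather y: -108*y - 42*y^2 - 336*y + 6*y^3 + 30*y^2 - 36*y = 6*y^3 - 12*y^2 - 480*y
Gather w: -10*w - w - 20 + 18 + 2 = -11*w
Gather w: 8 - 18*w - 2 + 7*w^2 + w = 7*w^2 - 17*w + 6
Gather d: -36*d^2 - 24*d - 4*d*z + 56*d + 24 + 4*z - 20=-36*d^2 + d*(32 - 4*z) + 4*z + 4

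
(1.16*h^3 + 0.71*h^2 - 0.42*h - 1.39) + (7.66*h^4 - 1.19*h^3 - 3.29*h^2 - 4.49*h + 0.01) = 7.66*h^4 - 0.03*h^3 - 2.58*h^2 - 4.91*h - 1.38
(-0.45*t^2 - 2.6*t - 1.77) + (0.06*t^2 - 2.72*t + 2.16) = -0.39*t^2 - 5.32*t + 0.39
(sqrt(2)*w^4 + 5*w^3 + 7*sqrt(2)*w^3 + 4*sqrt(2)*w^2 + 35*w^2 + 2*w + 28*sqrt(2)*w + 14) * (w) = sqrt(2)*w^5 + 5*w^4 + 7*sqrt(2)*w^4 + 4*sqrt(2)*w^3 + 35*w^3 + 2*w^2 + 28*sqrt(2)*w^2 + 14*w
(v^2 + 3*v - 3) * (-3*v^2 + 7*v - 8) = -3*v^4 - 2*v^3 + 22*v^2 - 45*v + 24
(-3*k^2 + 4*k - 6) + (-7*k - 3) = -3*k^2 - 3*k - 9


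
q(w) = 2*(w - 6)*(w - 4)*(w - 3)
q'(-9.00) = 1062.00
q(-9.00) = -4680.00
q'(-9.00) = 1062.00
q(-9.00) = -4680.00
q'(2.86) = 8.36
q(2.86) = -1.00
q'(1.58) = 40.82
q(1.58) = -30.38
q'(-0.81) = 154.06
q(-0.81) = -249.60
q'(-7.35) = 814.34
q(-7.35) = -3136.52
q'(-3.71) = 383.50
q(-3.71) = -1004.68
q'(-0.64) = 143.74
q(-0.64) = -224.29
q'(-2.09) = 242.89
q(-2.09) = -501.55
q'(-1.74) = 216.65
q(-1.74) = -421.17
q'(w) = 2*(w - 6)*(w - 4) + 2*(w - 6)*(w - 3) + 2*(w - 4)*(w - 3)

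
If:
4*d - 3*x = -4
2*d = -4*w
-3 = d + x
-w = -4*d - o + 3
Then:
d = -13/7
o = 159/14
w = 13/14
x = -8/7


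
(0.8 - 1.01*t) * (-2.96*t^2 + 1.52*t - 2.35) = 2.9896*t^3 - 3.9032*t^2 + 3.5895*t - 1.88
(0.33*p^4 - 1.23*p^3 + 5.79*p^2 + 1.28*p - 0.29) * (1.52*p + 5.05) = 0.5016*p^5 - 0.2031*p^4 + 2.5893*p^3 + 31.1851*p^2 + 6.0232*p - 1.4645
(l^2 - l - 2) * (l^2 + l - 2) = l^4 - 5*l^2 + 4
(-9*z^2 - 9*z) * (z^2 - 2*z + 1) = -9*z^4 + 9*z^3 + 9*z^2 - 9*z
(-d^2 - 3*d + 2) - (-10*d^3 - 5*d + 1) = 10*d^3 - d^2 + 2*d + 1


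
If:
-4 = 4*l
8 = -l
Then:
No Solution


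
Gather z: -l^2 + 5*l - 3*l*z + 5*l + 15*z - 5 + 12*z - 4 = -l^2 + 10*l + z*(27 - 3*l) - 9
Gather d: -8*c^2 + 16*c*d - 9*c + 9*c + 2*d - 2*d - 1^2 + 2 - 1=-8*c^2 + 16*c*d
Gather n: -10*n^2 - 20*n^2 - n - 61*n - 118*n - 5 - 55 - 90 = -30*n^2 - 180*n - 150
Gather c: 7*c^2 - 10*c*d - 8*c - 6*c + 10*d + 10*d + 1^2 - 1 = 7*c^2 + c*(-10*d - 14) + 20*d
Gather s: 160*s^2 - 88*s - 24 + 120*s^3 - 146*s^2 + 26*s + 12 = 120*s^3 + 14*s^2 - 62*s - 12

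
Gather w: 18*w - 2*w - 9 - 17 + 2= 16*w - 24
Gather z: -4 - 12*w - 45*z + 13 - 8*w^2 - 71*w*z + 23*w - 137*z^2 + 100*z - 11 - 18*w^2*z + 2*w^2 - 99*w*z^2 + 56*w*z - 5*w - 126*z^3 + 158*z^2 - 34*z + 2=-6*w^2 + 6*w - 126*z^3 + z^2*(21 - 99*w) + z*(-18*w^2 - 15*w + 21)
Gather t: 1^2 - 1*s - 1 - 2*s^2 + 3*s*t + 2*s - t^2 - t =-2*s^2 + s - t^2 + t*(3*s - 1)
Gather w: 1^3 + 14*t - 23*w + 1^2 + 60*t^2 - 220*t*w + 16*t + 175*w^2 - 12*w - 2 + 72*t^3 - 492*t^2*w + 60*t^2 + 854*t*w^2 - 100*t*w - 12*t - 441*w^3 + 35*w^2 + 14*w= 72*t^3 + 120*t^2 + 18*t - 441*w^3 + w^2*(854*t + 210) + w*(-492*t^2 - 320*t - 21)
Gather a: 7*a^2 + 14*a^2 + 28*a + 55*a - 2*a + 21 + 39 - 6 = 21*a^2 + 81*a + 54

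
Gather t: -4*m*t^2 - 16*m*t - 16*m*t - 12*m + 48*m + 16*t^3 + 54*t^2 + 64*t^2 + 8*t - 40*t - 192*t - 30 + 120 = 36*m + 16*t^3 + t^2*(118 - 4*m) + t*(-32*m - 224) + 90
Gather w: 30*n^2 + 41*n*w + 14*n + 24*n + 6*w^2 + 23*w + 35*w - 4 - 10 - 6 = 30*n^2 + 38*n + 6*w^2 + w*(41*n + 58) - 20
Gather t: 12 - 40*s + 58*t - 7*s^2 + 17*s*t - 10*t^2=-7*s^2 - 40*s - 10*t^2 + t*(17*s + 58) + 12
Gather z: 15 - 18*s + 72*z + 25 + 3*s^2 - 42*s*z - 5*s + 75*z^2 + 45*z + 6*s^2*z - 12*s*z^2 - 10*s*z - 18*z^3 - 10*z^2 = 3*s^2 - 23*s - 18*z^3 + z^2*(65 - 12*s) + z*(6*s^2 - 52*s + 117) + 40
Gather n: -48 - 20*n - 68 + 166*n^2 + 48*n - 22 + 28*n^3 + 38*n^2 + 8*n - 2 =28*n^3 + 204*n^2 + 36*n - 140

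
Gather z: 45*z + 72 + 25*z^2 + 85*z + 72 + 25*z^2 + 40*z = 50*z^2 + 170*z + 144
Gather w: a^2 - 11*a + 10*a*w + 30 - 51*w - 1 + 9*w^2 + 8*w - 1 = a^2 - 11*a + 9*w^2 + w*(10*a - 43) + 28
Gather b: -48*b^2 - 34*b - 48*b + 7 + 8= -48*b^2 - 82*b + 15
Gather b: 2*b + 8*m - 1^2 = 2*b + 8*m - 1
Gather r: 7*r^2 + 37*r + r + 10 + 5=7*r^2 + 38*r + 15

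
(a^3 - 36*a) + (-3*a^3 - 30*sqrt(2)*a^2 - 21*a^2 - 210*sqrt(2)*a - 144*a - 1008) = -2*a^3 - 30*sqrt(2)*a^2 - 21*a^2 - 210*sqrt(2)*a - 180*a - 1008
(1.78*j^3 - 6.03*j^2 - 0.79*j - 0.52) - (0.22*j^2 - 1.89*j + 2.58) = 1.78*j^3 - 6.25*j^2 + 1.1*j - 3.1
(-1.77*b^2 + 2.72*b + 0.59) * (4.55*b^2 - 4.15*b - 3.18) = -8.0535*b^4 + 19.7215*b^3 - 2.9749*b^2 - 11.0981*b - 1.8762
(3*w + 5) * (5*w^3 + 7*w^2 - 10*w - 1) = 15*w^4 + 46*w^3 + 5*w^2 - 53*w - 5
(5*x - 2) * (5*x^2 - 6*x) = 25*x^3 - 40*x^2 + 12*x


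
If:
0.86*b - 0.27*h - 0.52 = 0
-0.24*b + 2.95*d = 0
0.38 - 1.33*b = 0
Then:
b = 0.29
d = 0.02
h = -1.02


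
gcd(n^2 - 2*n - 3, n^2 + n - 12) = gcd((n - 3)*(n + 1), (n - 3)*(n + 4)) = n - 3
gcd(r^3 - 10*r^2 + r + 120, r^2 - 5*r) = r - 5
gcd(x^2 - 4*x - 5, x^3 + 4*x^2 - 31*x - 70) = x - 5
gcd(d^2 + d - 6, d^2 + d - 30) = 1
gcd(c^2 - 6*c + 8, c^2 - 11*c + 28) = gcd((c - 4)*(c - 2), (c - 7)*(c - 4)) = c - 4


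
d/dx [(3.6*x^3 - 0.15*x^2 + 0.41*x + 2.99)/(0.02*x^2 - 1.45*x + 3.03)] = (0.072*x^4 - 10.44*x^3 + 32.9333*x^2 - 1.0286*x + 5.5778)/(0.0004*x^4 - 0.058*x^3 + 2.2237*x^2 - 8.787*x + 9.1809)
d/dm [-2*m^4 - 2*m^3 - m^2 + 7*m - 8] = -8*m^3 - 6*m^2 - 2*m + 7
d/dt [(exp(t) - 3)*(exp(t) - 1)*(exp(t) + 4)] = (3*exp(2*t) - 13)*exp(t)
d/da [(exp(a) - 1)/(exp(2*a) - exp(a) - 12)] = ((1 - exp(a))*(2*exp(a) - 1) + exp(2*a) - exp(a) - 12)*exp(a)/(-exp(2*a) + exp(a) + 12)^2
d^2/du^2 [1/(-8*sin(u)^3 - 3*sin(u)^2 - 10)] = 6*(-3*(1 - cos(4*u))*(4*sin(u) + 1)^2/2 + (-sin(u) + 3*sin(3*u) + cos(2*u))*(8*sin(u)^3 + 3*sin(u)^2 + 10))/(8*sin(u)^3 + 3*sin(u)^2 + 10)^3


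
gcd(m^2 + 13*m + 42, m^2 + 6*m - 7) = m + 7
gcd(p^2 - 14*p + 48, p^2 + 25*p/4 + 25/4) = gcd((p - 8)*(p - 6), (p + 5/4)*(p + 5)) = 1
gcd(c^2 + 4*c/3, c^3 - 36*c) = c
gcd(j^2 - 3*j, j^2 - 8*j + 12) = 1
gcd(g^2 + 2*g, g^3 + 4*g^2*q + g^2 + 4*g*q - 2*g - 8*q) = g + 2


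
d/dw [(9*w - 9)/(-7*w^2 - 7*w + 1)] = 9*(7*w^2 - 14*w - 6)/(49*w^4 + 98*w^3 + 35*w^2 - 14*w + 1)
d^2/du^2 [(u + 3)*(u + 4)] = 2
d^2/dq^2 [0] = 0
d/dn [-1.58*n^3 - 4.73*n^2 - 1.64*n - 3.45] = -4.74*n^2 - 9.46*n - 1.64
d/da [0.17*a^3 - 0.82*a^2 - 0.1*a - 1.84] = 0.51*a^2 - 1.64*a - 0.1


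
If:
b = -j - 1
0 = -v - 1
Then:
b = -j - 1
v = -1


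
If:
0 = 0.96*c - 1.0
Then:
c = 1.04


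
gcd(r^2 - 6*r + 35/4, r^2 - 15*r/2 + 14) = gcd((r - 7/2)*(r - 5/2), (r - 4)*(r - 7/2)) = r - 7/2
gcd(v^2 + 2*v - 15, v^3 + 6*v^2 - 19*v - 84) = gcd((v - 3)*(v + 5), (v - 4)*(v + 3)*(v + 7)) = 1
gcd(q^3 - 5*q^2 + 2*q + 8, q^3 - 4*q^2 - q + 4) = q^2 - 3*q - 4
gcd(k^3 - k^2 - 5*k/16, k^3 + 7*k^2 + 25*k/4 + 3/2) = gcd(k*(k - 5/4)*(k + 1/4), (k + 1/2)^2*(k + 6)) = 1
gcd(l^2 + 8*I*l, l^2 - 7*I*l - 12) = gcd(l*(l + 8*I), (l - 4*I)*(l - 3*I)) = 1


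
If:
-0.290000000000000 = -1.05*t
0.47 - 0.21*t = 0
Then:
No Solution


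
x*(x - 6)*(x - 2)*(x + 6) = x^4 - 2*x^3 - 36*x^2 + 72*x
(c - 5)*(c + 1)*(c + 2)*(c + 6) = c^4 + 4*c^3 - 25*c^2 - 88*c - 60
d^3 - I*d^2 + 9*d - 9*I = (d - 3*I)*(d - I)*(d + 3*I)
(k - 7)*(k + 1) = k^2 - 6*k - 7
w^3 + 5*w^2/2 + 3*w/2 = w*(w + 1)*(w + 3/2)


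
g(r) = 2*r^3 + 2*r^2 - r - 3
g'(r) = 6*r^2 + 4*r - 1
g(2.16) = 24.33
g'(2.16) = 35.63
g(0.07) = -3.06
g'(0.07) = -0.69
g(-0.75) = -1.97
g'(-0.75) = -0.62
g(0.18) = -3.10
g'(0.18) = -0.09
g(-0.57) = -2.15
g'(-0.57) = -1.33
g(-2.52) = -19.79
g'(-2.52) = 27.02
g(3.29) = 86.58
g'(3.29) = 77.10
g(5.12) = 312.74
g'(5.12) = 176.77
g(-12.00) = -3159.00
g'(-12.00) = 815.00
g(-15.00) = -6288.00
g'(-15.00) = 1289.00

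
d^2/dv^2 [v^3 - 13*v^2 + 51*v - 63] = 6*v - 26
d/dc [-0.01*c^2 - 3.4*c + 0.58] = -0.02*c - 3.4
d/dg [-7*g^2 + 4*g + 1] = 4 - 14*g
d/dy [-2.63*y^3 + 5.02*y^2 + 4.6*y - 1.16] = -7.89*y^2 + 10.04*y + 4.6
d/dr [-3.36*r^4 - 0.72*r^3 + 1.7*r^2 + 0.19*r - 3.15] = -13.44*r^3 - 2.16*r^2 + 3.4*r + 0.19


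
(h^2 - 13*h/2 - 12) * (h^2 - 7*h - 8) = h^4 - 27*h^3/2 + 51*h^2/2 + 136*h + 96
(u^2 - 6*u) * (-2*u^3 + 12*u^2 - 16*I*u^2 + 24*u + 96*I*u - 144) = -2*u^5 + 24*u^4 - 16*I*u^4 - 48*u^3 + 192*I*u^3 - 288*u^2 - 576*I*u^2 + 864*u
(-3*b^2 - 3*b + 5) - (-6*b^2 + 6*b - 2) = 3*b^2 - 9*b + 7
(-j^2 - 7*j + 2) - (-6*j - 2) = -j^2 - j + 4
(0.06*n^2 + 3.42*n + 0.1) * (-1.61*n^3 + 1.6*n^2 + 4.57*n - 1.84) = -0.0966*n^5 - 5.4102*n^4 + 5.5852*n^3 + 15.679*n^2 - 5.8358*n - 0.184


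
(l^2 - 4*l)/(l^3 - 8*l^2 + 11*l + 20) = l/(l^2 - 4*l - 5)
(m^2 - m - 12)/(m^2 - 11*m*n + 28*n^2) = (m^2 - m - 12)/(m^2 - 11*m*n + 28*n^2)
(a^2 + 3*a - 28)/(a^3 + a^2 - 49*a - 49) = (a - 4)/(a^2 - 6*a - 7)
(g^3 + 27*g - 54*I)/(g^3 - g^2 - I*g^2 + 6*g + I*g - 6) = (g^2 + 3*I*g + 18)/(g^2 + g*(-1 + 2*I) - 2*I)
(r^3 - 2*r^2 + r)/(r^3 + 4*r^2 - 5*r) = (r - 1)/(r + 5)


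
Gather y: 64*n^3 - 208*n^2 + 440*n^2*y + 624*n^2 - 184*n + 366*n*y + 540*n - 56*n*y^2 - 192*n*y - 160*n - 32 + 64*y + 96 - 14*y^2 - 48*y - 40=64*n^3 + 416*n^2 + 196*n + y^2*(-56*n - 14) + y*(440*n^2 + 174*n + 16) + 24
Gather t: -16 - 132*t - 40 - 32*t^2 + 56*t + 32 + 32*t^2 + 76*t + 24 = 0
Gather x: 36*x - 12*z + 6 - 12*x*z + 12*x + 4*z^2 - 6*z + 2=x*(48 - 12*z) + 4*z^2 - 18*z + 8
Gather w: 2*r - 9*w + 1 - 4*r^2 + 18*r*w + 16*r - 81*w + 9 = -4*r^2 + 18*r + w*(18*r - 90) + 10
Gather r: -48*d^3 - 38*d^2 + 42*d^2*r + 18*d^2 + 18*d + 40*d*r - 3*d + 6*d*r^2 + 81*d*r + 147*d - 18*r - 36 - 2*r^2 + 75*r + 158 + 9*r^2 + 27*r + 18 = -48*d^3 - 20*d^2 + 162*d + r^2*(6*d + 7) + r*(42*d^2 + 121*d + 84) + 140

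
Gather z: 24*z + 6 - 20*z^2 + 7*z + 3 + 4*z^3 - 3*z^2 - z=4*z^3 - 23*z^2 + 30*z + 9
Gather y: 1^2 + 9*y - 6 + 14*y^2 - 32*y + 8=14*y^2 - 23*y + 3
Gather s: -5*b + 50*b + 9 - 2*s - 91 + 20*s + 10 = 45*b + 18*s - 72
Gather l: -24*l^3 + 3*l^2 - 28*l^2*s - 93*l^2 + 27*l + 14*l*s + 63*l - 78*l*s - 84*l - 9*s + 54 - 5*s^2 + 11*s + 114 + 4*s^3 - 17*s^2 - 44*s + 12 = -24*l^3 + l^2*(-28*s - 90) + l*(6 - 64*s) + 4*s^3 - 22*s^2 - 42*s + 180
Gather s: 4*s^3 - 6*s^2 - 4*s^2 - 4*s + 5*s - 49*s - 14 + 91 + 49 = 4*s^3 - 10*s^2 - 48*s + 126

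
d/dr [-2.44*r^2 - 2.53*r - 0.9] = -4.88*r - 2.53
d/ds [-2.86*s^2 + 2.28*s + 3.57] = 2.28 - 5.72*s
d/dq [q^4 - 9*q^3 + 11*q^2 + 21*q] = 4*q^3 - 27*q^2 + 22*q + 21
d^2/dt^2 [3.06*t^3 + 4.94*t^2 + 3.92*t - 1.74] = 18.36*t + 9.88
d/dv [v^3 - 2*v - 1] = 3*v^2 - 2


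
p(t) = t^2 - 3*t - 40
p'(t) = 2*t - 3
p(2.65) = -40.93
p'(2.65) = 2.30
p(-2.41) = -26.96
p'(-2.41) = -7.82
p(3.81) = -36.91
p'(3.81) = 4.62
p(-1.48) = -33.37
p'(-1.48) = -5.96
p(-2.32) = -27.66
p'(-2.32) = -7.64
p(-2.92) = -22.71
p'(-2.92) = -8.84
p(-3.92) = -12.87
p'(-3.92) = -10.84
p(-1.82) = -31.23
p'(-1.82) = -6.64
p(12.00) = 68.00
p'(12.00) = 21.00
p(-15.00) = 230.00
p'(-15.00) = -33.00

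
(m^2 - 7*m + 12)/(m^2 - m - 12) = (m - 3)/(m + 3)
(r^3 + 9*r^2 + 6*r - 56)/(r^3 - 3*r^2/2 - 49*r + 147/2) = 2*(r^2 + 2*r - 8)/(2*r^2 - 17*r + 21)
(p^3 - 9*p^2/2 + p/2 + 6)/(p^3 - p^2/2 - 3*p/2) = (p - 4)/p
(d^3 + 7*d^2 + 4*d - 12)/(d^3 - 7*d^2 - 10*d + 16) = (d + 6)/(d - 8)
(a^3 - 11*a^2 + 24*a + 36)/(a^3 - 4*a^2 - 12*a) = (a^2 - 5*a - 6)/(a*(a + 2))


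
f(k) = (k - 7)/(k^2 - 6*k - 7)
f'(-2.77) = -0.32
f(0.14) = 0.88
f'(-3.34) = -0.18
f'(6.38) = -0.02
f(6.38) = 0.14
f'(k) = (6 - 2*k)*(k - 7)/(k^2 - 6*k - 7)^2 + 1/(k^2 - 6*k - 7) = -1/(k^2 + 2*k + 1)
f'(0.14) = -0.77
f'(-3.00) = -0.25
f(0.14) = 0.88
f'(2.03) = -0.11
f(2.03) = 0.33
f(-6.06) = -0.20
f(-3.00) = -0.50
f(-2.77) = -0.56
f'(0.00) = -1.00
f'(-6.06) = -0.04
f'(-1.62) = -2.60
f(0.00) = 1.00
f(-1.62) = -1.61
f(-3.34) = -0.43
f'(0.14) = -0.77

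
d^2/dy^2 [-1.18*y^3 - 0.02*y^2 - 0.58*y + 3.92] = -7.08*y - 0.04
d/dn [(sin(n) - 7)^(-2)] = -2*cos(n)/(sin(n) - 7)^3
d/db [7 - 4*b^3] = -12*b^2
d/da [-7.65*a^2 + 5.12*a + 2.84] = 5.12 - 15.3*a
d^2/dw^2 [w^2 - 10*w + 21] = 2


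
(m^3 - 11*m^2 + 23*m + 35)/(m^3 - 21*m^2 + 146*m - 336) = (m^2 - 4*m - 5)/(m^2 - 14*m + 48)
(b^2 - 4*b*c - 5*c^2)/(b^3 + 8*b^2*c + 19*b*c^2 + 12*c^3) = (b - 5*c)/(b^2 + 7*b*c + 12*c^2)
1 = 1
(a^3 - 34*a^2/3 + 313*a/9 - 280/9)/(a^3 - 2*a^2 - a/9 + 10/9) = (3*a^2 - 29*a + 56)/(3*a^2 - a - 2)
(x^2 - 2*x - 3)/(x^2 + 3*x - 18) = (x + 1)/(x + 6)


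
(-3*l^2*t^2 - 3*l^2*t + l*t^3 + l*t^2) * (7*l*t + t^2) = -21*l^3*t^3 - 21*l^3*t^2 + 4*l^2*t^4 + 4*l^2*t^3 + l*t^5 + l*t^4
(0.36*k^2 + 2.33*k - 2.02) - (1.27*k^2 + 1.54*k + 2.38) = -0.91*k^2 + 0.79*k - 4.4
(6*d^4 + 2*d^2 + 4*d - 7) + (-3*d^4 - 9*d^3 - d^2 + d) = 3*d^4 - 9*d^3 + d^2 + 5*d - 7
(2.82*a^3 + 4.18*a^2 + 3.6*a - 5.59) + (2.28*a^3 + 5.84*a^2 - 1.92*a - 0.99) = 5.1*a^3 + 10.02*a^2 + 1.68*a - 6.58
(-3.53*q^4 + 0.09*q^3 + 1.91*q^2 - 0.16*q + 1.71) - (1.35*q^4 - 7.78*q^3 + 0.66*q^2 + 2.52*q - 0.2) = -4.88*q^4 + 7.87*q^3 + 1.25*q^2 - 2.68*q + 1.91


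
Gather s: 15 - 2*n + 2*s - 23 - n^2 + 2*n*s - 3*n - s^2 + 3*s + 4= -n^2 - 5*n - s^2 + s*(2*n + 5) - 4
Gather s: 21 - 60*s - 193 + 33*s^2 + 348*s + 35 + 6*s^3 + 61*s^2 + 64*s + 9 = 6*s^3 + 94*s^2 + 352*s - 128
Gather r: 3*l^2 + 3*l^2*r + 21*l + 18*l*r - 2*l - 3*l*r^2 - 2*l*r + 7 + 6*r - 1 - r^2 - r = 3*l^2 + 19*l + r^2*(-3*l - 1) + r*(3*l^2 + 16*l + 5) + 6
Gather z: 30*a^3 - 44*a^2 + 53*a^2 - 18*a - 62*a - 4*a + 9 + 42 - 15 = 30*a^3 + 9*a^2 - 84*a + 36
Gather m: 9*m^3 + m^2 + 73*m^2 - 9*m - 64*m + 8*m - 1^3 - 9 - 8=9*m^3 + 74*m^2 - 65*m - 18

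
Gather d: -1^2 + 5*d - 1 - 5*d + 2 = 0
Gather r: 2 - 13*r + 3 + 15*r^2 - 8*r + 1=15*r^2 - 21*r + 6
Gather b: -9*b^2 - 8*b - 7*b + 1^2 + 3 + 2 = -9*b^2 - 15*b + 6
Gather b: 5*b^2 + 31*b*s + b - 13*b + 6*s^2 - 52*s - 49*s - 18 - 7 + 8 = 5*b^2 + b*(31*s - 12) + 6*s^2 - 101*s - 17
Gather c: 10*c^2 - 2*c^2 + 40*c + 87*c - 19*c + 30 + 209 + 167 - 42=8*c^2 + 108*c + 364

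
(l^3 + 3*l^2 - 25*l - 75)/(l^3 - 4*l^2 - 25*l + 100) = (l + 3)/(l - 4)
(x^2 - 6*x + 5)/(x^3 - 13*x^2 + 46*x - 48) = (x^2 - 6*x + 5)/(x^3 - 13*x^2 + 46*x - 48)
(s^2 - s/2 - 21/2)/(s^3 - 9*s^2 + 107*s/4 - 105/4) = 2*(s + 3)/(2*s^2 - 11*s + 15)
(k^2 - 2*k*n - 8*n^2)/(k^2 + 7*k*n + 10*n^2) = (k - 4*n)/(k + 5*n)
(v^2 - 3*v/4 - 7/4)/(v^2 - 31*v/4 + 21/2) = (v + 1)/(v - 6)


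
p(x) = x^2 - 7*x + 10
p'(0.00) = -7.00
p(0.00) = 10.00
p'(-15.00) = -37.00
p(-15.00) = 340.00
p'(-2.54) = -12.08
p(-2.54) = 34.23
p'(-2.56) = -12.12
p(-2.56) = 34.47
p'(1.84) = -3.32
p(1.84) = 0.51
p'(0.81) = -5.38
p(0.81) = 4.99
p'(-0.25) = -7.50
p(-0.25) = 11.81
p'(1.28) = -4.44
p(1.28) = 2.68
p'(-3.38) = -13.76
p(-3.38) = 45.08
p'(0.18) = -6.64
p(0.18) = 8.77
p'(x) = 2*x - 7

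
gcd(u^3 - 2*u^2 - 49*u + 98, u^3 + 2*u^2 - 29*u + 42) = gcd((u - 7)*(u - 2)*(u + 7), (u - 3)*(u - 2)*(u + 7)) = u^2 + 5*u - 14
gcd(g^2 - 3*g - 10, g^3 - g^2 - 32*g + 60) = g - 5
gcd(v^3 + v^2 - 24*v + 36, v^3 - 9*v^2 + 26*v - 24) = v^2 - 5*v + 6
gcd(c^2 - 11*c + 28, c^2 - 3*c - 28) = c - 7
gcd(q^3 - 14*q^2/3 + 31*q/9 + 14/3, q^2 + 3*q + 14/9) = q + 2/3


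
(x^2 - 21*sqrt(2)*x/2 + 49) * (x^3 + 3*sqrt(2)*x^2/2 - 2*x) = x^5 - 9*sqrt(2)*x^4 + 31*x^3/2 + 189*sqrt(2)*x^2/2 - 98*x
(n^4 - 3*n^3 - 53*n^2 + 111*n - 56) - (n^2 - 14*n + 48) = n^4 - 3*n^3 - 54*n^2 + 125*n - 104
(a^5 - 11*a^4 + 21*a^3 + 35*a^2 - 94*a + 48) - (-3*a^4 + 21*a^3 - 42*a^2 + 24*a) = a^5 - 8*a^4 + 77*a^2 - 118*a + 48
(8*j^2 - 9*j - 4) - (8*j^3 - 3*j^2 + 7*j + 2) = -8*j^3 + 11*j^2 - 16*j - 6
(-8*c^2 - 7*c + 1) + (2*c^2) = -6*c^2 - 7*c + 1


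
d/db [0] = 0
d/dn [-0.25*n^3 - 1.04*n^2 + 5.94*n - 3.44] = -0.75*n^2 - 2.08*n + 5.94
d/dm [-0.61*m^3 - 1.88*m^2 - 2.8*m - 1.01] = -1.83*m^2 - 3.76*m - 2.8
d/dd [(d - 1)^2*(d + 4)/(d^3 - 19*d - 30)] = (d - 1)*((-3*d - 7)*(-d^3 + 19*d + 30) - (d - 1)*(d + 4)*(3*d^2 - 19))/(-d^3 + 19*d + 30)^2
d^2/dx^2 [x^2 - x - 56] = 2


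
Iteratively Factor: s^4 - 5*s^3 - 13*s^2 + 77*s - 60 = (s + 4)*(s^3 - 9*s^2 + 23*s - 15) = (s - 5)*(s + 4)*(s^2 - 4*s + 3) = (s - 5)*(s - 1)*(s + 4)*(s - 3)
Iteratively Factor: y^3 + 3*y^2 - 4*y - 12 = (y + 3)*(y^2 - 4) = (y + 2)*(y + 3)*(y - 2)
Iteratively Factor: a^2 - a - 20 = (a + 4)*(a - 5)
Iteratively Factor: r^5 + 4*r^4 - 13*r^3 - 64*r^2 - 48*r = (r)*(r^4 + 4*r^3 - 13*r^2 - 64*r - 48) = r*(r + 4)*(r^3 - 13*r - 12) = r*(r - 4)*(r + 4)*(r^2 + 4*r + 3) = r*(r - 4)*(r + 1)*(r + 4)*(r + 3)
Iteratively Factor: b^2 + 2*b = (b)*(b + 2)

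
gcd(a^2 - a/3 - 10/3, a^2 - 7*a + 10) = a - 2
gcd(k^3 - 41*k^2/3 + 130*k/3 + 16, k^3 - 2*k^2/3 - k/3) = k + 1/3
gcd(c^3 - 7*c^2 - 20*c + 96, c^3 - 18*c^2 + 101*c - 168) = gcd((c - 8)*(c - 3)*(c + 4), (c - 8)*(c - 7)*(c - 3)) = c^2 - 11*c + 24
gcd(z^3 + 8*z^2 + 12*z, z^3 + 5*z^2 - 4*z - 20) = z + 2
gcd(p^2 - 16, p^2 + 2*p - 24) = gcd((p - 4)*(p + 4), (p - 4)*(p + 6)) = p - 4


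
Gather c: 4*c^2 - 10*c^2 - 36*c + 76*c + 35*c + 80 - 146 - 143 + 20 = -6*c^2 + 75*c - 189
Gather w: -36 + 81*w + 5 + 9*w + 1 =90*w - 30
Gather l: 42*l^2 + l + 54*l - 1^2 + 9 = 42*l^2 + 55*l + 8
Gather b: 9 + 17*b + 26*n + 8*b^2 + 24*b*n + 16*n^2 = 8*b^2 + b*(24*n + 17) + 16*n^2 + 26*n + 9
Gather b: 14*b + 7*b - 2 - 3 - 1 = 21*b - 6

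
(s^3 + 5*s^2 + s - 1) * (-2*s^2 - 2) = -2*s^5 - 10*s^4 - 4*s^3 - 8*s^2 - 2*s + 2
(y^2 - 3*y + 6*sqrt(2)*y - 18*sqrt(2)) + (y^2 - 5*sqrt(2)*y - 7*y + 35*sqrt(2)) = 2*y^2 - 10*y + sqrt(2)*y + 17*sqrt(2)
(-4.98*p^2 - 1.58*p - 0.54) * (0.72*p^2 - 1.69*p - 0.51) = -3.5856*p^4 + 7.2786*p^3 + 4.8212*p^2 + 1.7184*p + 0.2754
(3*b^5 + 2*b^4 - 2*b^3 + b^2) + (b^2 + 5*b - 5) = 3*b^5 + 2*b^4 - 2*b^3 + 2*b^2 + 5*b - 5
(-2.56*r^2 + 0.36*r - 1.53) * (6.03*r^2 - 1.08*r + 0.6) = -15.4368*r^4 + 4.9356*r^3 - 11.1507*r^2 + 1.8684*r - 0.918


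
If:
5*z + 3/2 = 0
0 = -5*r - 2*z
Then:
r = 3/25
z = -3/10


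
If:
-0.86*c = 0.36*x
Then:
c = -0.418604651162791*x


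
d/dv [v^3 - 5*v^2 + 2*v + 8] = 3*v^2 - 10*v + 2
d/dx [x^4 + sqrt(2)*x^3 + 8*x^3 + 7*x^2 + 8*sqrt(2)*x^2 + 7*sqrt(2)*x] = 4*x^3 + 3*sqrt(2)*x^2 + 24*x^2 + 14*x + 16*sqrt(2)*x + 7*sqrt(2)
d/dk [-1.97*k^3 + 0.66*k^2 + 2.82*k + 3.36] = -5.91*k^2 + 1.32*k + 2.82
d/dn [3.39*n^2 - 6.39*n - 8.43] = 6.78*n - 6.39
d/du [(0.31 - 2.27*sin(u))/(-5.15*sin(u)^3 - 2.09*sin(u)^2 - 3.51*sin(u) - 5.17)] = (-23.381*sin(u)^3 + 0.0452000000000004*sin(u)^2 + 1.2958*sin(u) + 12.824)*cos(u)/(26.5225*sin(u)^6 + 21.527*sin(u)^5 + 40.5211*sin(u)^4 + 67.9228*sin(u)^3 + 33.9307*sin(u)^2 + 36.2934*sin(u) + 26.7289)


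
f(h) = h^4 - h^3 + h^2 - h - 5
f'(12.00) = 6503.00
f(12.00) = 19135.00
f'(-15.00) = -14206.00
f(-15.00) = 54235.00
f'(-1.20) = -14.63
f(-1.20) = 1.44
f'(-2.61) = -97.77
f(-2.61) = 68.61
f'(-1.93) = -44.79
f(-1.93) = 21.72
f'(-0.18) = -1.48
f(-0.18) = -4.78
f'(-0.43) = -2.73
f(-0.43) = -4.27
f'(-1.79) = -37.13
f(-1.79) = 16.00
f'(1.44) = 7.60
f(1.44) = -3.05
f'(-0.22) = -1.63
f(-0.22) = -4.72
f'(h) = 4*h^3 - 3*h^2 + 2*h - 1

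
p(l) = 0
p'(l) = 0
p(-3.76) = 0.00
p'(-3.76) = 0.00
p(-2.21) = 0.00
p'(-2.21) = 0.00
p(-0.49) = 0.00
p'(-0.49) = 0.00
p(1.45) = 0.00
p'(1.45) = 0.00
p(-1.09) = 0.00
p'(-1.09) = 0.00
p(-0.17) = 0.00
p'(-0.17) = 0.00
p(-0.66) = 0.00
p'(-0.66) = 0.00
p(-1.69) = 0.00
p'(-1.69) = 0.00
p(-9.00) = 0.00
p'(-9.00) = 0.00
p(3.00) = 0.00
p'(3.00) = 0.00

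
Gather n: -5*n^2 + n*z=-5*n^2 + n*z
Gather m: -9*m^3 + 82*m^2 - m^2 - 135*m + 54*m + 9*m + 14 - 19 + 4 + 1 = -9*m^3 + 81*m^2 - 72*m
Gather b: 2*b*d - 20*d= 2*b*d - 20*d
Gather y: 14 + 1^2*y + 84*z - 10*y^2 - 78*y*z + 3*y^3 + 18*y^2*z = 3*y^3 + y^2*(18*z - 10) + y*(1 - 78*z) + 84*z + 14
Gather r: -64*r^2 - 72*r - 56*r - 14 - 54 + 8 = -64*r^2 - 128*r - 60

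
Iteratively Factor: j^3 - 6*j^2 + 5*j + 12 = (j - 3)*(j^2 - 3*j - 4) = (j - 3)*(j + 1)*(j - 4)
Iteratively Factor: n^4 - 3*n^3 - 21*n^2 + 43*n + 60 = (n + 1)*(n^3 - 4*n^2 - 17*n + 60) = (n - 5)*(n + 1)*(n^2 + n - 12) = (n - 5)*(n - 3)*(n + 1)*(n + 4)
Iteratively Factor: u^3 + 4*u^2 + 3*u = (u)*(u^2 + 4*u + 3) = u*(u + 3)*(u + 1)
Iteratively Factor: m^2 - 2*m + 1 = (m - 1)*(m - 1)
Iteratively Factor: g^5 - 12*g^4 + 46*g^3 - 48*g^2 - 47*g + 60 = (g - 5)*(g^4 - 7*g^3 + 11*g^2 + 7*g - 12) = (g - 5)*(g - 4)*(g^3 - 3*g^2 - g + 3) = (g - 5)*(g - 4)*(g - 1)*(g^2 - 2*g - 3) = (g - 5)*(g - 4)*(g - 1)*(g + 1)*(g - 3)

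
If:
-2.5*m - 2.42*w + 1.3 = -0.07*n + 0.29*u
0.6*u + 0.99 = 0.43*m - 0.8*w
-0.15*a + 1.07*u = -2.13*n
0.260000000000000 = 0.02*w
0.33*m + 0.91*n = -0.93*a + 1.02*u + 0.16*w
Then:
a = -32.59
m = -8.84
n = 10.42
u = -25.32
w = 13.00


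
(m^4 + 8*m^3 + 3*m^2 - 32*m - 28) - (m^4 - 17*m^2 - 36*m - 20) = 8*m^3 + 20*m^2 + 4*m - 8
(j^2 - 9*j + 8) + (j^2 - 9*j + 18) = 2*j^2 - 18*j + 26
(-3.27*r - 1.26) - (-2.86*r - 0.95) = -0.41*r - 0.31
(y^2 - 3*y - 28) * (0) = 0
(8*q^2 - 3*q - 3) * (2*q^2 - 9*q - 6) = 16*q^4 - 78*q^3 - 27*q^2 + 45*q + 18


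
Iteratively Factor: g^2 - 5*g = (g)*(g - 5)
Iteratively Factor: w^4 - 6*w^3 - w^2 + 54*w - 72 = (w + 3)*(w^3 - 9*w^2 + 26*w - 24) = (w - 2)*(w + 3)*(w^2 - 7*w + 12) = (w - 4)*(w - 2)*(w + 3)*(w - 3)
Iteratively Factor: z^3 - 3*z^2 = (z)*(z^2 - 3*z) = z*(z - 3)*(z)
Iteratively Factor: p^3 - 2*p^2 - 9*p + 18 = (p - 2)*(p^2 - 9) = (p - 2)*(p + 3)*(p - 3)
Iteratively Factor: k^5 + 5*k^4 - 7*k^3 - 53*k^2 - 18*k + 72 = (k + 2)*(k^4 + 3*k^3 - 13*k^2 - 27*k + 36) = (k - 1)*(k + 2)*(k^3 + 4*k^2 - 9*k - 36) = (k - 1)*(k + 2)*(k + 3)*(k^2 + k - 12) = (k - 3)*(k - 1)*(k + 2)*(k + 3)*(k + 4)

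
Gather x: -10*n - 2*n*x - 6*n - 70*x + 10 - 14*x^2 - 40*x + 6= -16*n - 14*x^2 + x*(-2*n - 110) + 16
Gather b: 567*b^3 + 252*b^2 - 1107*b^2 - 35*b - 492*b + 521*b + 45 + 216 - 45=567*b^3 - 855*b^2 - 6*b + 216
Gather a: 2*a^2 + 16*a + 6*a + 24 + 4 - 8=2*a^2 + 22*a + 20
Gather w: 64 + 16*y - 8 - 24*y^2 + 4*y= -24*y^2 + 20*y + 56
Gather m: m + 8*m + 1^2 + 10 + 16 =9*m + 27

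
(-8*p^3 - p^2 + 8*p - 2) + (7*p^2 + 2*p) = -8*p^3 + 6*p^2 + 10*p - 2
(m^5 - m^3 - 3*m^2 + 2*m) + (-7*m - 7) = m^5 - m^3 - 3*m^2 - 5*m - 7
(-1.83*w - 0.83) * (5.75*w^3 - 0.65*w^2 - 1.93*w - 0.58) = -10.5225*w^4 - 3.583*w^3 + 4.0714*w^2 + 2.6633*w + 0.4814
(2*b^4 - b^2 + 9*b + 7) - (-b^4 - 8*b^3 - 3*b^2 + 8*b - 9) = 3*b^4 + 8*b^3 + 2*b^2 + b + 16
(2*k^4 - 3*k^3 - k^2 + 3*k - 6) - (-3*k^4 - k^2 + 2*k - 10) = 5*k^4 - 3*k^3 + k + 4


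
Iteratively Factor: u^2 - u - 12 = (u + 3)*(u - 4)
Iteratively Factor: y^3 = (y)*(y^2) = y^2*(y)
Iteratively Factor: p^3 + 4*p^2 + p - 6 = (p - 1)*(p^2 + 5*p + 6) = (p - 1)*(p + 2)*(p + 3)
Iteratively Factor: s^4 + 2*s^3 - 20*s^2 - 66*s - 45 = (s + 3)*(s^3 - s^2 - 17*s - 15) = (s + 1)*(s + 3)*(s^2 - 2*s - 15) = (s + 1)*(s + 3)^2*(s - 5)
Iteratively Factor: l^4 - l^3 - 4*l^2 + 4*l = (l)*(l^3 - l^2 - 4*l + 4) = l*(l + 2)*(l^2 - 3*l + 2) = l*(l - 2)*(l + 2)*(l - 1)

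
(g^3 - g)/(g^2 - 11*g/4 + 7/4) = 4*g*(g + 1)/(4*g - 7)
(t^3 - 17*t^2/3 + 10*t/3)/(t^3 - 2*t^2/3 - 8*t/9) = 3*(-3*t^2 + 17*t - 10)/(-9*t^2 + 6*t + 8)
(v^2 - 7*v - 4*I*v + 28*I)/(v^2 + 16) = (v - 7)/(v + 4*I)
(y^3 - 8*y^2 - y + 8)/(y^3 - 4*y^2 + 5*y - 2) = (y^2 - 7*y - 8)/(y^2 - 3*y + 2)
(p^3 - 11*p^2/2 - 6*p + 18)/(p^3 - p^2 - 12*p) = (-p^3 + 11*p^2/2 + 6*p - 18)/(p*(-p^2 + p + 12))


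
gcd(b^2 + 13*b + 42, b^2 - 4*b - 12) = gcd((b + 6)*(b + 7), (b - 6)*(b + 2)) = 1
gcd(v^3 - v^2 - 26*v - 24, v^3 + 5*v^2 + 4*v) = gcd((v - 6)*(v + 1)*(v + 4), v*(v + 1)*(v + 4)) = v^2 + 5*v + 4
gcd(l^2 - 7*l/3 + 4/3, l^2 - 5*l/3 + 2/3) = l - 1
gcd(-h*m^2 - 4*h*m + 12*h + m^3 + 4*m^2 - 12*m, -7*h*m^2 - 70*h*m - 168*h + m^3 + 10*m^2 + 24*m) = m + 6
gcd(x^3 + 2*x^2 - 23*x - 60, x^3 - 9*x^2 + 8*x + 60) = x - 5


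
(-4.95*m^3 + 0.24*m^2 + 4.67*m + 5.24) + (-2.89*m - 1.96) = -4.95*m^3 + 0.24*m^2 + 1.78*m + 3.28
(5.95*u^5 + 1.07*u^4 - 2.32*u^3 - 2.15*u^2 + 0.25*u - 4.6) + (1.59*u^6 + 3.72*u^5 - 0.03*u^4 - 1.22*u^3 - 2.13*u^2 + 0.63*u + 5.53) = 1.59*u^6 + 9.67*u^5 + 1.04*u^4 - 3.54*u^3 - 4.28*u^2 + 0.88*u + 0.930000000000001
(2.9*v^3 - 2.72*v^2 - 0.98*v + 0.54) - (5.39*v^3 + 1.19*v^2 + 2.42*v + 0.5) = -2.49*v^3 - 3.91*v^2 - 3.4*v + 0.04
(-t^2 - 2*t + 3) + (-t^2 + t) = -2*t^2 - t + 3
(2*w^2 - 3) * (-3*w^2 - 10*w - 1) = -6*w^4 - 20*w^3 + 7*w^2 + 30*w + 3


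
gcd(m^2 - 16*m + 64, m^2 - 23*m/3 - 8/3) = m - 8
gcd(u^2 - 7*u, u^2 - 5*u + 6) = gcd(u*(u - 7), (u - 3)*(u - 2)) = 1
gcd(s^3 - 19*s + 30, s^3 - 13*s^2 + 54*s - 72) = s - 3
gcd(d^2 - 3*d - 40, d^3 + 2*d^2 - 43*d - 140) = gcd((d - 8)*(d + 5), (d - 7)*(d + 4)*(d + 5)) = d + 5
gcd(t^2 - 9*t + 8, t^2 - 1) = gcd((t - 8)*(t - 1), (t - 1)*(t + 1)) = t - 1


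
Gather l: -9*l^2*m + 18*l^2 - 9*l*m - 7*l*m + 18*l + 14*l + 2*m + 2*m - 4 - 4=l^2*(18 - 9*m) + l*(32 - 16*m) + 4*m - 8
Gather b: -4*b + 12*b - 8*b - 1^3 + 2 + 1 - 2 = 0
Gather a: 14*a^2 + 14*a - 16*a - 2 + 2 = 14*a^2 - 2*a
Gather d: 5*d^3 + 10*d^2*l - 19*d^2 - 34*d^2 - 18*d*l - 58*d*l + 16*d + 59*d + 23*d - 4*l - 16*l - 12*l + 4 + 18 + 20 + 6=5*d^3 + d^2*(10*l - 53) + d*(98 - 76*l) - 32*l + 48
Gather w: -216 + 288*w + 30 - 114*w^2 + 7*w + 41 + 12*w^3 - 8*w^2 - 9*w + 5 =12*w^3 - 122*w^2 + 286*w - 140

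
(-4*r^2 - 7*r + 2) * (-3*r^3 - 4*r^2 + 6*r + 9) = 12*r^5 + 37*r^4 - 2*r^3 - 86*r^2 - 51*r + 18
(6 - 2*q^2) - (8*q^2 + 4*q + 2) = -10*q^2 - 4*q + 4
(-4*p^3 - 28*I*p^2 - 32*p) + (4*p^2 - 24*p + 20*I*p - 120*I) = -4*p^3 + 4*p^2 - 28*I*p^2 - 56*p + 20*I*p - 120*I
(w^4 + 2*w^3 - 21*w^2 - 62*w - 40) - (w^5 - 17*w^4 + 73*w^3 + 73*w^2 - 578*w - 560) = -w^5 + 18*w^4 - 71*w^3 - 94*w^2 + 516*w + 520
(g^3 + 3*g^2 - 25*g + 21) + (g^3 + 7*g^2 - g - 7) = 2*g^3 + 10*g^2 - 26*g + 14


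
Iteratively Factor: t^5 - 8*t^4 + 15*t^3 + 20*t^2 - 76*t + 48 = (t + 2)*(t^4 - 10*t^3 + 35*t^2 - 50*t + 24) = (t - 2)*(t + 2)*(t^3 - 8*t^2 + 19*t - 12) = (t - 3)*(t - 2)*(t + 2)*(t^2 - 5*t + 4) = (t - 4)*(t - 3)*(t - 2)*(t + 2)*(t - 1)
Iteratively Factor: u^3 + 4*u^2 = (u)*(u^2 + 4*u) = u*(u + 4)*(u)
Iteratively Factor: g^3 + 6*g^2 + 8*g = (g)*(g^2 + 6*g + 8) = g*(g + 2)*(g + 4)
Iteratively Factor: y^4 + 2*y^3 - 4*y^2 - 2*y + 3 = (y + 1)*(y^3 + y^2 - 5*y + 3) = (y - 1)*(y + 1)*(y^2 + 2*y - 3) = (y - 1)*(y + 1)*(y + 3)*(y - 1)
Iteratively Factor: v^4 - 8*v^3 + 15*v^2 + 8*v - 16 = (v - 4)*(v^3 - 4*v^2 - v + 4) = (v - 4)*(v + 1)*(v^2 - 5*v + 4) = (v - 4)^2*(v + 1)*(v - 1)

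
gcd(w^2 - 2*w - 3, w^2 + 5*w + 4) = w + 1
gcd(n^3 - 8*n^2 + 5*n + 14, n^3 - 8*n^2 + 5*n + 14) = n^3 - 8*n^2 + 5*n + 14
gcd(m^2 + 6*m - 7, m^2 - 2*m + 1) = m - 1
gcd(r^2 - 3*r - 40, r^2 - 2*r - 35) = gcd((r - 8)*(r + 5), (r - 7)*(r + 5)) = r + 5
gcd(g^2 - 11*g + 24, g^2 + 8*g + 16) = 1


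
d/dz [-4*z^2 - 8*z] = -8*z - 8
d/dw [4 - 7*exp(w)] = -7*exp(w)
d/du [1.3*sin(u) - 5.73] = 1.3*cos(u)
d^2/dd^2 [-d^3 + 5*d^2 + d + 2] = 10 - 6*d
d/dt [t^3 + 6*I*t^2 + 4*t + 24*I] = 3*t^2 + 12*I*t + 4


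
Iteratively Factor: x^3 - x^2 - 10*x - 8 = (x - 4)*(x^2 + 3*x + 2) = (x - 4)*(x + 1)*(x + 2)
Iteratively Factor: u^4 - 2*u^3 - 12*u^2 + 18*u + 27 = (u - 3)*(u^3 + u^2 - 9*u - 9) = (u - 3)*(u + 1)*(u^2 - 9) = (u - 3)*(u + 1)*(u + 3)*(u - 3)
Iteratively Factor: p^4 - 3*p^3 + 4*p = (p + 1)*(p^3 - 4*p^2 + 4*p) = (p - 2)*(p + 1)*(p^2 - 2*p) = (p - 2)^2*(p + 1)*(p)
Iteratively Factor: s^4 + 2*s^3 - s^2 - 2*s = (s + 2)*(s^3 - s) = (s - 1)*(s + 2)*(s^2 + s) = s*(s - 1)*(s + 2)*(s + 1)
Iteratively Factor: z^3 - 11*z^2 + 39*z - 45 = (z - 5)*(z^2 - 6*z + 9) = (z - 5)*(z - 3)*(z - 3)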